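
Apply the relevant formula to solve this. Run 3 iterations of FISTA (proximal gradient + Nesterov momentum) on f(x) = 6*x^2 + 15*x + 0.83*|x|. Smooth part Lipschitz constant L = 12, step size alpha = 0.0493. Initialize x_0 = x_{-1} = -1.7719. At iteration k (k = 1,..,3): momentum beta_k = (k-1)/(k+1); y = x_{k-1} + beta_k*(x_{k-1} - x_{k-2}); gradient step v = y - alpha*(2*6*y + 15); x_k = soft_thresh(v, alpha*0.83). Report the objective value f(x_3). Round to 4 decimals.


FISTA on f(x) = 6*x^2 + 15*x + 0.83*|x|
L = 12, alpha = 0.0493
Iteration 1: beta = 0.0, y = -1.7719 + 0.0*(-1.7719 + 1.7719) = -1.7719
  grad(y) = -6.2628, v = y - alpha*grad = -1.4631
  prox(v) = soft_thresh(-1.4631, 0.0409) = -1.4222
Iteration 2: beta = 0.3333, y = -1.4222 + 0.3333*(-1.4222 + 1.7719) = -1.3057
  grad(y) = -0.668, v = y - alpha*grad = -1.2727
  prox(v) = soft_thresh(-1.2727, 0.0409) = -1.2318
Iteration 3: beta = 0.5, y = -1.2318 + 0.5*(-1.2318 + 1.4222) = -1.1366
  grad(y) = 1.3607, v = y - alpha*grad = -1.2037
  prox(v) = soft_thresh(-1.2037, 0.0409) = -1.1628
f(x_3) = 6*(-1.1628)^2 + 15*(-1.1628) + 0.83*|-1.1628| = -8.3642


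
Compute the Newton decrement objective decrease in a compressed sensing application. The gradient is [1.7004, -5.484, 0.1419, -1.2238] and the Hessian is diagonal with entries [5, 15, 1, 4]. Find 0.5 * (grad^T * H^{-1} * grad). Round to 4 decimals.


Step 1: H is diagonal, so H^(-1) * g = [0.3401, -0.3656, 0.1419, -0.306].
Step 2: g^T H^(-1) g = sum_i g_i^2 / H_ii
  = (1.7004)^2/5 + (-5.484)^2/15 + (0.1419)^2/1 + (-1.2238)^2/4
  = 0.5783 + 2.005 + 0.0201 + 0.3744 = 2.9778
Step 3: Objective decrease = 0.5 * g^T H^(-1) g = 1.4889


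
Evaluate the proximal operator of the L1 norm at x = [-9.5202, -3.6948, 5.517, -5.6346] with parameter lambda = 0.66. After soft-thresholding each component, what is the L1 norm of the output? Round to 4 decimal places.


Soft-thresholding with lambda = 0.66:
prox(-9.5202) = sign(-9.5202)*max(|-9.5202| - 0.66, 0) = -8.8602
prox(-3.6948) = sign(-3.6948)*max(|-3.6948| - 0.66, 0) = -3.0348
prox(5.517) = sign(5.517)*max(|5.517| - 0.66, 0) = 4.857
prox(-5.6346) = sign(-5.6346)*max(|-5.6346| - 0.66, 0) = -4.9746
prox(x) = [-8.8602, -3.0348, 4.857, -4.9746]
||prox(x)||_1 = 8.8602 + 3.0348 + 4.857 + 4.9746 = 21.7266


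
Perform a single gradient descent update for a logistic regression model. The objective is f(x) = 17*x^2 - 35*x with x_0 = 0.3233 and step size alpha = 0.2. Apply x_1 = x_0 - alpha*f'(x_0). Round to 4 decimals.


We compute the gradient at x_0 and apply the update.
f'(x) = 34*x - 35
f'(0.3233) = 34*0.3233 - 35 = -24.0078
x_1 = 0.3233 - 0.2*-24.0078 = 5.1249


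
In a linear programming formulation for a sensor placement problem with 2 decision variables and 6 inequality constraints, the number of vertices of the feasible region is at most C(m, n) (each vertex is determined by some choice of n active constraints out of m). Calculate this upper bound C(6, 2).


Each vertex corresponds to some choice of n active constraints out of m, so the number of vertices is at most C(m, n) = m! / (n!(m-n)!).
m = 6, n = 2
Numerator: 6 * 5
Denominator: 2! = 2
C(6, 2) = 15


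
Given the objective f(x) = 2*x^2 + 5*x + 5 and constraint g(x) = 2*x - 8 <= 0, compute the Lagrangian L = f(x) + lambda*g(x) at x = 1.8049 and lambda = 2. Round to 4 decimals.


Step 1: Evaluate f(x).
f(1.8049) = 2*1.8049^2 + 5*1.8049 + 5 = 20.5398
Step 2: Evaluate g(x).
g(1.8049) = 2*1.8049 - 8 = -4.3902
Step 3: Compute Lagrangian.
L = 20.5398 + 2*-4.3902 = 11.7594


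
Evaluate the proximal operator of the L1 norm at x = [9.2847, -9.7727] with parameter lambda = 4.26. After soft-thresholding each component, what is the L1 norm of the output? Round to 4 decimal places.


Soft-thresholding with lambda = 4.26:
prox(9.2847) = sign(9.2847)*max(|9.2847| - 4.26, 0) = 5.0247
prox(-9.7727) = sign(-9.7727)*max(|-9.7727| - 4.26, 0) = -5.5127
prox(x) = [5.0247, -5.5127]
||prox(x)||_1 = 5.0247 + 5.5127 = 10.5374


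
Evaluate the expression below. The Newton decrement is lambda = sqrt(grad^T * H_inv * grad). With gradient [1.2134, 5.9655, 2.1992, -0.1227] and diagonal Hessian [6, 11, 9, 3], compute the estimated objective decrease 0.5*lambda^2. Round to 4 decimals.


Step 1: H is diagonal, so H^(-1) * g = [0.2022, 0.5423, 0.2444, -0.0409].
Step 2: g^T H^(-1) g = sum_i g_i^2 / H_ii
  = (1.2134)^2/6 + (5.9655)^2/11 + (2.1992)^2/9 + (-0.1227)^2/3
  = 0.2454 + 3.2352 + 0.5374 + 0.005 = 4.023
Step 3: Objective decrease = 0.5 * g^T H^(-1) g = 2.0115


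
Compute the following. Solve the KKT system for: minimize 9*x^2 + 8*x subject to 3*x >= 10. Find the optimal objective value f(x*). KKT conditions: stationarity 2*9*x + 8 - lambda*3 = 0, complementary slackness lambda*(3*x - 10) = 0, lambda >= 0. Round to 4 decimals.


Step 1: Try lambda = 0 (constraint inactive).
x_unc = -8/(2*9) = -0.4444
Check: 3*-0.4444 = -1.3332 < 10 -- violated!
Step 2: Constraint must be active: 3*x = 10
x* = 10/3 = 3.3333 (rounded; the exact value 10/3 is used below)
lambda = (2*9*(10/3) + 8)/3 = 22.6667
Step 3: Compute optimal value.
f(x*) = 9*(10/3)^2 + 8*(10/3) = 126.6667


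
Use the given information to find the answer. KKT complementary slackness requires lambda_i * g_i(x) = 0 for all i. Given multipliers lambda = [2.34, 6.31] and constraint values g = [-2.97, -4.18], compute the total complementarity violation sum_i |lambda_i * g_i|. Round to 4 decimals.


KKT complementary slackness check:
lambda_1 * g_1 = 2.34 * -2.97 = -6.9498
lambda_2 * g_2 = 6.31 * -4.18 = -26.3758
Total violation = 6.9498 + 26.3758 = 33.3256


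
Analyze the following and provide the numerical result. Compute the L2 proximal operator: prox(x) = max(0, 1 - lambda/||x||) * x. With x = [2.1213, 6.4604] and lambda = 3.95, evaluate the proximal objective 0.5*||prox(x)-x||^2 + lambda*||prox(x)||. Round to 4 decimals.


Step 1: Compute ||x||.
||x|| = 6.7998
Step 2: Compute scaling factor.
scale = max(0, 1 - 3.95/6.7998) = 0.4191
Step 3: prox(x) = [0.889, 2.7075]
||prox(x)|| = 2.8498
Step 4: Proximal objective.
0.5*||prox-x||^2 = 7.8013
lambda*||prox|| = 11.2567
Total = 19.0578


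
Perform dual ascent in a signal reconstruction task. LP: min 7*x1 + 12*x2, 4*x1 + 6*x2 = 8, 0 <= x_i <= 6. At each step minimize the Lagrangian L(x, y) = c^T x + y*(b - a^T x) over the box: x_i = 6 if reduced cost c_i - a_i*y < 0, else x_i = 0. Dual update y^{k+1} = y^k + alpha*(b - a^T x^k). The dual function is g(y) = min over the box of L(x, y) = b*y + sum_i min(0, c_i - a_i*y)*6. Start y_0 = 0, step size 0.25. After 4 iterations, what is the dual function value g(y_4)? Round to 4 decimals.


Dual ascent for LP: min 7*x1 + 12*x2, 4*x1 + 6*x2 = 8, 0 <= x_i <= 6
Step 1: y^k = 0.0, reduced costs: (7.0, 12.0)
  x^k = (0.0, 0.0), subgradient = b - a^T x = 8.0
  y^{k+1} = 0.0 + 0.25*8.0 = 2.0
Step 2: y^k = 2.0, reduced costs: (-1.0, 0.0)
  x^k = (6.0, 0.0), subgradient = b - a^T x = -16.0
  y^{k+1} = 2.0 + 0.25*-16.0 = -2.0
Step 3: y^k = -2.0, reduced costs: (15.0, 24.0)
  x^k = (0.0, 0.0), subgradient = b - a^T x = 8.0
  y^{k+1} = -2.0 + 0.25*8.0 = 0.0
Step 4: y^k = 0.0, reduced costs: (7.0, 12.0)
  x^k = (0.0, 0.0), subgradient = b - a^T x = 8.0
  y^{k+1} = 0.0 + 0.25*8.0 = 2.0
Dual objective at y_4 = 2.0: reduced costs (-1.0, 0.0), box minimizer x = (6.0, 0.0)
g(y_4) = b*y + (c1 - a1*y)*x1 + (c2 - a2*y)*x2 = 8*2.0 + (-1.0)*6.0 + 0.0*0.0 = 16.0 - 6.0 + 0.0 = 10.0


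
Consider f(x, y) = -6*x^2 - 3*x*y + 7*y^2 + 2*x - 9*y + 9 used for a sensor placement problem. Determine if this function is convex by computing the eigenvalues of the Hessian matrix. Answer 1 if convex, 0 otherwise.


The Hessian of f(x,y) = -6*x^2 - 3*x*y + 7*y^2 + 2*x - 9*y + 9 is:
H = [[-12, -3], [-3, 14]]
Trace = -12 + 14 = 2
Determinant = -12*14 - (-3)^2 = -177
Discriminant = (2)^2 - 4*-177 = 712.0
Eigenvalues: lambda_1 = -12.3417, lambda_2 = 14.3417
The function is not convex.

0


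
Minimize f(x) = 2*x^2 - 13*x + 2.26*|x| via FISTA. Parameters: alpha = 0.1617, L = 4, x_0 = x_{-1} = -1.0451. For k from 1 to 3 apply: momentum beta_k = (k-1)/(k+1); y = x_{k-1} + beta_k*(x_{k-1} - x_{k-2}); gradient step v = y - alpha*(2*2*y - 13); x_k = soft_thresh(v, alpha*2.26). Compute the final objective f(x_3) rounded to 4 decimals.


FISTA on f(x) = 2*x^2 - 13*x + 2.26*|x|
L = 4, alpha = 0.1617
Iteration 1: beta = 0.0, y = -1.0451 + 0.0*(-1.0451 + 1.0451) = -1.0451
  grad(y) = -17.1804, v = y - alpha*grad = 1.733
  prox(v) = soft_thresh(1.733, 0.3654) = 1.3675
Iteration 2: beta = 0.3333, y = 1.3675 + 0.3333*(1.3675 + 1.0451) = 2.1717
  grad(y) = -4.313, v = y - alpha*grad = 2.8692
  prox(v) = soft_thresh(2.8692, 0.3654) = 2.5037
Iteration 3: beta = 0.5, y = 2.5037 + 0.5*(2.5037 - 1.3675) = 3.0718
  grad(y) = -0.7128, v = y - alpha*grad = 3.1871
  prox(v) = soft_thresh(3.1871, 0.3654) = 2.8216
f(x_3) = 2*2.8216^2 - 13*2.8216 + 2.26*|2.8216| = -14.3811


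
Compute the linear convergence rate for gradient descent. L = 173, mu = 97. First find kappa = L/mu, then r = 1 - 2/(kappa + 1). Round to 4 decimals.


Step 1: Compute the condition number.
kappa = L/mu = 173/97 = 1.7835
Step 2: Compute the convergence rate.
r = 1 - 2/(kappa + 1) = 1 - 2*mu/(L + mu) = (L - mu)/(L + mu) = 76/270 = 0.2815


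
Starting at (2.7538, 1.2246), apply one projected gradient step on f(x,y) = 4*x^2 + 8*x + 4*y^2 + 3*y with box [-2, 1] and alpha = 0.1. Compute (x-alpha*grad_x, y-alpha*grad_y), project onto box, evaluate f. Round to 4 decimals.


Step 1: Compute gradient at (2.7538, 1.2246).
grad_x = 2*4*2.7538 + 8 = 30.0304
grad_y = 2*4*1.2246 + 3 = 12.7968
Step 2: Gradient step.
x_raw = 2.7538 - 0.1*30.0304 = -0.2492
y_raw = 1.2246 - 0.1*12.7968 = -0.0551
Step 3: Project onto [-2, 1].
x_proj = clip(-0.2492) = -0.2492
y_proj = clip(-0.0551) = -0.0551
Step 4: Evaluate f.
f(-0.2492, -0.0551) = -1.8985


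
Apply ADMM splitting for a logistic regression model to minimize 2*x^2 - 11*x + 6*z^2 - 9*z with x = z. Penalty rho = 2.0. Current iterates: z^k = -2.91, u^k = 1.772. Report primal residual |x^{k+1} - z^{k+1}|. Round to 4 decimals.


ADMM iteration with rho = 2.0, z^k = -2.91, u^k = 1.772
Step 1: x-update.
Minimize 2*x^2 - 11*x + (2.0/2)*(x + 2.91 + 1.772)^2
FOC: (2*2 + 2.0)*x = 11 + 2.0*(-2.91 - 1.772)
x^{k+1} = 0.2727
Step 2: z-update.
Minimize 6*z^2 - 9*z + (2.0/2)*(0.2727 - z + 1.772)^2
FOC: (2*6 + 2.0)*z = 9 + 2.0*(0.2727 + 1.772)
z^{k+1} = 0.935
Step 3: u-update.
u^{k+1} = 1.772 + 0.2727 - 0.935 = 1.1097
Step 4: Primal residual = |0.2727 - 0.935| = 0.6623


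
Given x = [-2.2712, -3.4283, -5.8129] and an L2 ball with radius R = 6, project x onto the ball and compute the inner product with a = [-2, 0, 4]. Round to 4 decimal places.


Step 1: Compute ||x|| (intermediates to 6 decimals).
||x|| = sqrt((-2.2712)^2 + (-3.4283)^2 + (-5.8129)^2) = 7.120491
Step 2: Project.
Since ||x|| > R, scale = R/||x|| = 6/7.120491 = 0.842639, proj(x) = scale * x
proj(x) = [-1.913802, -2.888819, -4.898176]
Step 3: Dot product.
a^T * proj(x) = -2*(-1.913802) + 0*(-2.888819) + 4*(-4.898176) = -15.7651


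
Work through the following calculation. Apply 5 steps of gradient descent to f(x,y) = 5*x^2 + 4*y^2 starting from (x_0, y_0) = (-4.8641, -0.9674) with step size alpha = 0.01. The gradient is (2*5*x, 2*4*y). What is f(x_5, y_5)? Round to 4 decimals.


Gradient descent on f(x,y) = 5*x^2 + 4*y^2.
Starting point: (-4.8641, -0.9674), alpha = 0.01
Step 1: grad_x = 2*5*-4.8641 = -48.641, grad_y = 2*4*-0.9674 = -7.7392
  x_1 = -4.8641 - 0.01*-48.641 = -4.3777
  y_1 = -0.9674 - 0.01*-7.7392 = -0.89
Step 2: grad_x = 2*5*-4.3777 = -43.7769, grad_y = 2*4*-0.89 = -7.1201
  x_2 = -4.3777 - 0.01*-43.7769 = -3.9399
  y_2 = -0.89 - 0.01*-7.1201 = -0.8188
Step 3: grad_x = 2*5*-3.9399 = -39.3992, grad_y = 2*4*-0.8188 = -6.5505
  x_3 = -3.9399 - 0.01*-39.3992 = -3.5459
  y_3 = -0.8188 - 0.01*-6.5505 = -0.7533
Step 4: grad_x = 2*5*-3.5459 = -35.4593, grad_y = 2*4*-0.7533 = -6.0264
  x_4 = -3.5459 - 0.01*-35.4593 = -3.1913
  y_4 = -0.7533 - 0.01*-6.0264 = -0.693
Step 5: grad_x = 2*5*-3.1913 = -31.9134, grad_y = 2*4*-0.693 = -5.5443
  x_5 = -3.1913 - 0.01*-31.9134 = -2.8722
  y_5 = -0.693 - 0.01*-5.5443 = -0.6376
f(-2.8722, -0.6376) = 5*(-2.8722)^2 + 4*(-0.6376)^2 = 42.8738


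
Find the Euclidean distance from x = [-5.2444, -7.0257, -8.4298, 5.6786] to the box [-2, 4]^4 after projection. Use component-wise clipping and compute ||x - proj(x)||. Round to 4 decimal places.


Project each component onto [-2, 4].
clip(-5.2444) = -2.0, clip(-7.0257) = -2.0, clip(-8.4298) = -2.0, clip(5.6786) = 4.0
Projection = [-2.0, -2.0, -2.0, 4.0]
Squared diffs: [10.5261, 25.2577, 41.3423, 2.8177]
Distance = sqrt(79.9438) = 8.9411


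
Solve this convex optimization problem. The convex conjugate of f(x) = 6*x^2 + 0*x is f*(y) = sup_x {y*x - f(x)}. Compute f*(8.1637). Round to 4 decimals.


f*(y) = sup_x {y*x - a*x^2 - b*x} = sup_x {(y-b)*x - a*x^2}
FOC: (y - b) - 2a*x = 0 => x* = (y - b)/(2a)
x* = (8.1637 - 0)/(2*6) = 0.6803
f*(8.1637) = (y-b)^2/(4a) = (8.1637 - 0)^2/(4*6)
= 66.646/24 = 2.7769


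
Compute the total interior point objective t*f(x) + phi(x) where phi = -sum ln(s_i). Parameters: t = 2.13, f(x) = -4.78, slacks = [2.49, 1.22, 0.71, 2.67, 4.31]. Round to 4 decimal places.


Step 1: Compute log-barrier.
ln values: [0.9123, 0.1989, -0.3425, 0.9821, 1.4609]
phi = -(0.9123 + 0.1989 - 0.3425 + 0.9821 + 1.4609) = -3.2117
Step 2: Compute augmented objective.
t*f(x) = 2.13*-4.78 = -10.1814
Total = -10.1814 - 3.2117 = -13.3931


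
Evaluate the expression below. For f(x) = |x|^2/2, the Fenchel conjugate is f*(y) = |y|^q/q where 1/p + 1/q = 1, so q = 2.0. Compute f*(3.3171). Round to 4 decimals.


The conjugate exponent q satisfies 1/p + 1/q = 1.
p = 2, so q = 2/(2 - 1) = 2.0
|y|^q = 3.3171^2.0 = 11.0032
f*(3.3171) = 11.0032 / 2.0 = 5.5016


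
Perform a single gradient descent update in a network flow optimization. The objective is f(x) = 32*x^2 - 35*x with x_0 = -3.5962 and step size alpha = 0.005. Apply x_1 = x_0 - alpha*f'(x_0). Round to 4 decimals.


We compute the gradient at x_0 and apply the update.
f'(x) = 64*x - 35
f'(-3.5962) = 64*-3.5962 - 35 = -265.1568
x_1 = -3.5962 - 0.005*-265.1568 = -2.2704


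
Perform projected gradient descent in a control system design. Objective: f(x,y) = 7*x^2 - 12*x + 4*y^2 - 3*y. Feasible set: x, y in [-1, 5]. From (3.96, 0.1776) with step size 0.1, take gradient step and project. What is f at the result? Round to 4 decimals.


Step 1: Compute gradient at (3.96, 0.1776).
grad_x = 2*7*3.96 - 12 = 43.44
grad_y = 2*4*0.1776 - 3 = -1.5792
Step 2: Gradient step.
x_raw = 3.96 - 0.1*43.44 = -0.384
y_raw = 0.1776 - 0.1*-1.5792 = 0.3355
Step 3: Project onto [-1, 5].
x_proj = clip(-0.384) = -0.384
y_proj = clip(0.3355) = 0.3355
Step 4: Evaluate f.
f(-0.384, 0.3355) = 5.0839


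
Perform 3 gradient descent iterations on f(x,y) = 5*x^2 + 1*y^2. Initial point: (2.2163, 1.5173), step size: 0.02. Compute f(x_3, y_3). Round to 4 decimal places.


Gradient descent on f(x,y) = 5*x^2 + 1*y^2.
Starting point: (2.2163, 1.5173), alpha = 0.02
Step 1: grad_x = 2*5*2.2163 = 22.163, grad_y = 2*1*1.5173 = 3.0346
  x_1 = 2.2163 - 0.02*22.163 = 1.773
  y_1 = 1.5173 - 0.02*3.0346 = 1.4566
Step 2: grad_x = 2*5*1.773 = 17.7304, grad_y = 2*1*1.4566 = 2.9132
  x_2 = 1.773 - 0.02*17.7304 = 1.4184
  y_2 = 1.4566 - 0.02*2.9132 = 1.3983
Step 3: grad_x = 2*5*1.4184 = 14.1843, grad_y = 2*1*1.3983 = 2.7967
  x_3 = 1.4184 - 0.02*14.1843 = 1.1347
  y_3 = 1.3983 - 0.02*2.7967 = 1.3424
f(1.1347, 1.3424) = 5*1.1347^2 + 1*1.3424^2 = 8.2403


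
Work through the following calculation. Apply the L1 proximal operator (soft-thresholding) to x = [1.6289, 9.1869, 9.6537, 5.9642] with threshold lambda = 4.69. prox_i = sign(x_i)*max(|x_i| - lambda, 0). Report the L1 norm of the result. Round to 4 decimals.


Soft-thresholding with lambda = 4.69:
prox(1.6289) = sign(1.6289)*max(|1.6289| - 4.69, 0) = 0.0
prox(9.1869) = sign(9.1869)*max(|9.1869| - 4.69, 0) = 4.4969
prox(9.6537) = sign(9.6537)*max(|9.6537| - 4.69, 0) = 4.9637
prox(5.9642) = sign(5.9642)*max(|5.9642| - 4.69, 0) = 1.2742
prox(x) = [0.0, 4.4969, 4.9637, 1.2742]
||prox(x)||_1 = 0.0 + 4.4969 + 4.9637 + 1.2742 = 10.7348


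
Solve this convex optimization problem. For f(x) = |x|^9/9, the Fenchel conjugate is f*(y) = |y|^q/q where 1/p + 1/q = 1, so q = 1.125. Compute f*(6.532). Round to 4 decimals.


The conjugate exponent q satisfies 1/p + 1/q = 1.
p = 9, so q = 9/(9 - 1) = 1.125
|y|^q = 6.532^1.125 = 8.259
f*(6.532) = 8.259 / 1.125 = 7.3413


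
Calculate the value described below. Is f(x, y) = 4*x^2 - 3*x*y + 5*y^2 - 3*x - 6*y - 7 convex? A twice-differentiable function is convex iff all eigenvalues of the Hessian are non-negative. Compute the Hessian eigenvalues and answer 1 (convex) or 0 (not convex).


The Hessian of f(x,y) = 4*x^2 - 3*x*y + 5*y^2 - 3*x - 6*y - 7 is:
H = [[8, -3], [-3, 10]]
Trace = 8 + 10 = 18
Determinant = 8*10 - (-3)^2 = 71
Discriminant = (18)^2 - 4*71 = 40.0
Eigenvalues: lambda_1 = 5.8377, lambda_2 = 12.1623
The function is convex.

1


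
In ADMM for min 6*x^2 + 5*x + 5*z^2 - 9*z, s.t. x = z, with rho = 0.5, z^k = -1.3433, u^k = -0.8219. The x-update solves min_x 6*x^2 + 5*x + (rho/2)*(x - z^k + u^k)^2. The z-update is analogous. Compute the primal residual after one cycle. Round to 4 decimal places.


ADMM iteration with rho = 0.5, z^k = -1.3433, u^k = -0.8219
Step 1: x-update.
Minimize 6*x^2 + 5*x + (0.5/2)*(x + 1.3433 - 0.8219)^2
FOC: (2*6 + 0.5)*x = -5 + 0.5*(-1.3433 + 0.8219)
x^{k+1} = -0.4209
Step 2: z-update.
Minimize 5*z^2 - 9*z + (0.5/2)*(-0.4209 - z - 0.8219)^2
FOC: (2*5 + 0.5)*z = 9 + 0.5*(-0.4209 - 0.8219)
z^{k+1} = 0.798
Step 3: u-update.
u^{k+1} = -0.8219 - 0.4209 - 0.798 = -2.0407
Step 4: Primal residual = |-0.4209 - 0.798| = 1.2188


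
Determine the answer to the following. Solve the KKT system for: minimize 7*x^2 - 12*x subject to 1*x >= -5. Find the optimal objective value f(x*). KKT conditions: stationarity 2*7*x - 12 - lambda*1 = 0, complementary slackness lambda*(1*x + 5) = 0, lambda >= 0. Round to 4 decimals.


Step 1: Try lambda = 0 (constraint inactive).
Stationarity: 2*7*x - 12 = 0
x* = 12/(2*7) = 6/7 = 0.8571 (rounded; the exact value 6/7 is used below)
Check constraint: 1*0.8571 = 0.8571 >= -5 -- satisfied.
Step 2: Compute optimal value.
f(x*) = 7*(6/7)^2 - 12*(6/7) = -5.1429


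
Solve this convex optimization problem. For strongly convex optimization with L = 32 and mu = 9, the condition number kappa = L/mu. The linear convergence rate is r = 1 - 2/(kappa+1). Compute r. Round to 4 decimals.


Step 1: Compute the condition number.
kappa = L/mu = 32/9 = 3.5556
Step 2: Compute the convergence rate.
r = 1 - 2/(kappa + 1) = 1 - 2*mu/(L + mu) = (L - mu)/(L + mu) = 23/41 = 0.561


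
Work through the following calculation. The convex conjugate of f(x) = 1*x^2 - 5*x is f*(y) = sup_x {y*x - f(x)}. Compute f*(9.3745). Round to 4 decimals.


f*(y) = sup_x {y*x - a*x^2 - b*x} = sup_x {(y-b)*x - a*x^2}
FOC: (y - b) - 2a*x = 0 => x* = (y - b)/(2a)
x* = (9.3745 + 5)/(2*1) = 7.1873
f*(9.3745) = (y-b)^2/(4a) = (9.3745 + 5)^2/(4*1)
= 206.6263/4 = 51.6566


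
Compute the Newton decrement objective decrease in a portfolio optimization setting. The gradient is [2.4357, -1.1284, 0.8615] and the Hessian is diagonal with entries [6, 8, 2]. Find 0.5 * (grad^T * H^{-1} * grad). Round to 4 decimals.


Step 1: H is diagonal, so H^(-1) * g = [0.406, -0.1411, 0.4308].
Step 2: g^T H^(-1) g = sum_i g_i^2 / H_ii
  = (2.4357)^2/6 + (-1.1284)^2/8 + (0.8615)^2/2
  = 0.9888 + 0.1592 + 0.3711 = 1.519
Step 3: Objective decrease = 0.5 * g^T H^(-1) g = 0.7595


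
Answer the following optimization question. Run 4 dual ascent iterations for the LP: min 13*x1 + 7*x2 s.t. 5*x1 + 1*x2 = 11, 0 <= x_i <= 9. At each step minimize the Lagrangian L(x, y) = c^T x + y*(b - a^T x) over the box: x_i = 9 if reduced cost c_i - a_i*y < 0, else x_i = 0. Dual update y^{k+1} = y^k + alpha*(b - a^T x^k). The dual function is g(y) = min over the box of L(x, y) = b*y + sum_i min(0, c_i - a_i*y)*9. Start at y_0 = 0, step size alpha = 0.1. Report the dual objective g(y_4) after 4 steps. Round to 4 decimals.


Dual ascent for LP: min 13*x1 + 7*x2, 5*x1 + 1*x2 = 11, 0 <= x_i <= 9
Step 1: y^k = 0.0, reduced costs: (13.0, 7.0)
  x^k = (0.0, 0.0), subgradient = b - a^T x = 11.0
  y^{k+1} = 0.0 + 0.1*11.0 = 1.1
Step 2: y^k = 1.1, reduced costs: (7.5, 5.9)
  x^k = (0.0, 0.0), subgradient = b - a^T x = 11.0
  y^{k+1} = 1.1 + 0.1*11.0 = 2.2
Step 3: y^k = 2.2, reduced costs: (2.0, 4.8)
  x^k = (0.0, 0.0), subgradient = b - a^T x = 11.0
  y^{k+1} = 2.2 + 0.1*11.0 = 3.3
Step 4: y^k = 3.3, reduced costs: (-3.5, 3.7)
  x^k = (9.0, 0.0), subgradient = b - a^T x = -34.0
  y^{k+1} = 3.3 + 0.1*-34.0 = -0.1
Dual objective at y_4 = -0.1: reduced costs (13.5, 7.1), box minimizer x = (0.0, 0.0)
g(y_4) = b*y + (c1 - a1*y)*x1 + (c2 - a2*y)*x2 = 11*(-0.1) + 13.5*0.0 + 7.1*0.0 = -1.1 + 0.0 + 0.0 = -1.1


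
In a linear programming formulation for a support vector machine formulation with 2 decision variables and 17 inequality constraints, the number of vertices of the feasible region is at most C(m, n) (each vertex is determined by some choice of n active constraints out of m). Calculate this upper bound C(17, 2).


Each vertex corresponds to some choice of n active constraints out of m, so the number of vertices is at most C(m, n) = m! / (n!(m-n)!).
m = 17, n = 2
Numerator: 17 * 16
Denominator: 2! = 2
C(17, 2) = 136


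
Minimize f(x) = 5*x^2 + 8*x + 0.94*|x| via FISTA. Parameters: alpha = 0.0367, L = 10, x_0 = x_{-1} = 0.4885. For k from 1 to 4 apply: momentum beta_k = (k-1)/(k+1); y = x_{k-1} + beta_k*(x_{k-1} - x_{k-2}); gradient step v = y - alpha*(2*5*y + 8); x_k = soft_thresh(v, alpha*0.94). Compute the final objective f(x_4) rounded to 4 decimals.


FISTA on f(x) = 5*x^2 + 8*x + 0.94*|x|
L = 10, alpha = 0.0367
Iteration 1: beta = 0.0, y = 0.4885 + 0.0*(0.4885 - 0.4885) = 0.4885
  grad(y) = 12.885, v = y - alpha*grad = 0.0156
  prox(v) = soft_thresh(0.0156, 0.0345) = 0.0
Iteration 2: beta = 0.3333, y = 0.0 + 0.3333*(0.0 - 0.4885) = -0.1628
  grad(y) = 6.3717, v = y - alpha*grad = -0.3967
  prox(v) = soft_thresh(-0.3967, 0.0345) = -0.3622
Iteration 3: beta = 0.5, y = -0.3622 + 0.5*(-0.3622 - 0.0) = -0.5433
  grad(y) = 2.5674, v = y - alpha*grad = -0.6375
  prox(v) = soft_thresh(-0.6375, 0.0345) = -0.603
Iteration 4: beta = 0.6, y = -0.603 + 0.6*(-0.603 + 0.3622) = -0.7475
  grad(y) = 0.5253, v = y - alpha*grad = -0.7668
  prox(v) = soft_thresh(-0.7668, 0.0345) = -0.7323
f(x_4) = 5*(-0.7323)^2 + 8*(-0.7323) + 0.94*|-0.7323| = -2.4887


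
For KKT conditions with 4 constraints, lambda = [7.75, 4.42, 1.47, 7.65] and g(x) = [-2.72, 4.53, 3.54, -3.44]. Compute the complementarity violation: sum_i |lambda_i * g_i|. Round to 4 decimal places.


KKT complementary slackness check:
lambda_1 * g_1 = 7.75 * -2.72 = -21.08
lambda_2 * g_2 = 4.42 * 4.53 = 20.0226
lambda_3 * g_3 = 1.47 * 3.54 = 5.2038
lambda_4 * g_4 = 7.65 * -3.44 = -26.316
Total violation = 21.08 + 20.0226 + 5.2038 + 26.316 = 72.6224


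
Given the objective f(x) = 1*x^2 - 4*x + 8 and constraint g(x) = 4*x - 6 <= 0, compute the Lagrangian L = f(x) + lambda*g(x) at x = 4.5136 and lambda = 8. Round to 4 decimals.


Step 1: Evaluate f(x).
f(4.5136) = 1*4.5136^2 - 4*4.5136 + 8 = 10.3182
Step 2: Evaluate g(x).
g(4.5136) = 4*4.5136 - 6 = 12.0544
Step 3: Compute Lagrangian.
L = 10.3182 + 8*12.0544 = 106.7534


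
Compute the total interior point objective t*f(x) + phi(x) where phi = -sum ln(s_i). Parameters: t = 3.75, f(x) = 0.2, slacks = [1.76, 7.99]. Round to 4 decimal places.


Step 1: Compute log-barrier.
ln values: [0.5653, 2.0782]
phi = -(0.5653 + 2.0782) = -2.6435
Step 2: Compute augmented objective.
t*f(x) = 3.75*0.2 = 0.75
Total = 0.75 - 2.6435 = -1.8935


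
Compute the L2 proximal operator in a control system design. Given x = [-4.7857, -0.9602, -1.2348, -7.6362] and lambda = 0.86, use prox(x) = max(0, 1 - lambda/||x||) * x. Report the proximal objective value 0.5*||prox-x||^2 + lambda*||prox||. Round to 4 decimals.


Step 1: Compute ||x||.
||x|| = 9.1466
Step 2: Compute scaling factor.
scale = max(0, 1 - 0.86/9.1466) = 0.906
Step 3: prox(x) = [-4.3357, -0.8699, -1.1187, -6.9182]
||prox(x)|| = 8.2866
Step 4: Proximal objective.
0.5*||prox-x||^2 = 0.3698
lambda*||prox|| = 7.1265
Total = 7.4963


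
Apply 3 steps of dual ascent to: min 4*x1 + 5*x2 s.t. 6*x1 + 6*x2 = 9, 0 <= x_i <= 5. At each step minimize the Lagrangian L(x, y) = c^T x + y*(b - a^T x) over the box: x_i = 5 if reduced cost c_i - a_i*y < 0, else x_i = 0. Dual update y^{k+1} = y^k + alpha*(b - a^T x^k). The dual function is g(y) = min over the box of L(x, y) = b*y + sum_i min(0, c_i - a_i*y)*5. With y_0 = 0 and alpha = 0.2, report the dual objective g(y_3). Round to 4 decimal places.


Dual ascent for LP: min 4*x1 + 5*x2, 6*x1 + 6*x2 = 9, 0 <= x_i <= 5
Step 1: y^k = 0.0, reduced costs: (4.0, 5.0)
  x^k = (0.0, 0.0), subgradient = b - a^T x = 9.0
  y^{k+1} = 0.0 + 0.2*9.0 = 1.8
Step 2: y^k = 1.8, reduced costs: (-6.8, -5.8)
  x^k = (5.0, 5.0), subgradient = b - a^T x = -51.0
  y^{k+1} = 1.8 + 0.2*-51.0 = -8.4
Step 3: y^k = -8.4, reduced costs: (54.4, 55.4)
  x^k = (0.0, 0.0), subgradient = b - a^T x = 9.0
  y^{k+1} = -8.4 + 0.2*9.0 = -6.6
Dual objective at y_3 = -6.6: reduced costs (43.6, 44.6), box minimizer x = (0.0, 0.0)
g(y_3) = b*y + (c1 - a1*y)*x1 + (c2 - a2*y)*x2 = 9*(-6.6) + 43.6*0.0 + 44.6*0.0 = -59.4 + 0.0 + 0.0 = -59.4


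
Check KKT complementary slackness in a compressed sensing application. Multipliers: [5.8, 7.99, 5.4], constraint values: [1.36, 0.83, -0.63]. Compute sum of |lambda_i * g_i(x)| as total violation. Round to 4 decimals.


KKT complementary slackness check:
lambda_1 * g_1 = 5.8 * 1.36 = 7.888
lambda_2 * g_2 = 7.99 * 0.83 = 6.6317
lambda_3 * g_3 = 5.4 * -0.63 = -3.402
Total violation = 7.888 + 6.6317 + 3.402 = 17.9217


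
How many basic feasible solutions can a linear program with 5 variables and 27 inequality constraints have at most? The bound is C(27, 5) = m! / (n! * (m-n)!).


Each vertex corresponds to some choice of n active constraints out of m, so the number of vertices is at most C(m, n) = m! / (n!(m-n)!).
m = 27, n = 5
Numerator: 27 * 26 * 25 * 24 * 23
Denominator: 5! = 120
C(27, 5) = 80730


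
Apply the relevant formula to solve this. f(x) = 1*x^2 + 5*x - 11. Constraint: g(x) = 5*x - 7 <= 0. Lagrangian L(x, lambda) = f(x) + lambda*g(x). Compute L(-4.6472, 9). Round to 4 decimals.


Step 1: Evaluate f(x).
f(-4.6472) = 1*(-4.6472)^2 + 5*(-4.6472) - 11 = -12.6395
Step 2: Evaluate g(x).
g(-4.6472) = 5*-4.6472 - 7 = -30.236
Step 3: Compute Lagrangian.
L = -12.6395 + 9*-30.236 = -284.7635


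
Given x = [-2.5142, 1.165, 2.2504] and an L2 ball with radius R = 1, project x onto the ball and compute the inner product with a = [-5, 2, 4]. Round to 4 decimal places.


Step 1: Compute ||x|| (intermediates to 6 decimals).
||x|| = sqrt((-2.5142)^2 + 1.165^2 + 2.2504^2) = 3.569696
Step 2: Project.
Since ||x|| > R, scale = R/||x|| = 1/3.569696 = 0.280136, proj(x) = scale * x
proj(x) = [-0.704318, 0.326358, 0.630418]
Step 3: Dot product.
a^T * proj(x) = -5*(-0.704318) + 2*0.326358 + 4*0.630418 = 6.696


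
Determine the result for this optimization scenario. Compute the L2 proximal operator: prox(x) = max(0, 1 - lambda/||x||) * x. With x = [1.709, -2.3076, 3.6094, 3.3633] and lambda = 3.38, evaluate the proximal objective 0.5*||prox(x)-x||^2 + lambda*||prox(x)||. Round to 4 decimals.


Step 1: Compute ||x||.
||x|| = 5.7083
Step 2: Compute scaling factor.
scale = max(0, 1 - 3.38/5.7083) = 0.4079
Step 3: prox(x) = [0.6971, -0.9412, 1.4722, 1.3718]
||prox(x)|| = 2.3283
Step 4: Proximal objective.
0.5*||prox-x||^2 = 5.7122
lambda*||prox|| = 7.8697
Total = 13.582


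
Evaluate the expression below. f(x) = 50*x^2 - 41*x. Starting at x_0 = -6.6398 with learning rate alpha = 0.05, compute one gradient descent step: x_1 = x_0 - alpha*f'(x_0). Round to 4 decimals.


We compute the gradient at x_0 and apply the update.
f'(x) = 100*x - 41
f'(-6.6398) = 100*-6.6398 - 41 = -704.98
x_1 = -6.6398 - 0.05*-704.98 = 28.6092


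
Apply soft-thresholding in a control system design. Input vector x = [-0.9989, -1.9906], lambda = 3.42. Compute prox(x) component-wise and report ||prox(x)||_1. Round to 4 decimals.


Soft-thresholding with lambda = 3.42:
prox(-0.9989) = sign(-0.9989)*max(|-0.9989| - 3.42, 0) = 0.0
prox(-1.9906) = sign(-1.9906)*max(|-1.9906| - 3.42, 0) = 0.0
prox(x) = [0.0, 0.0]
||prox(x)||_1 = 0.0 + 0.0 = 0.0


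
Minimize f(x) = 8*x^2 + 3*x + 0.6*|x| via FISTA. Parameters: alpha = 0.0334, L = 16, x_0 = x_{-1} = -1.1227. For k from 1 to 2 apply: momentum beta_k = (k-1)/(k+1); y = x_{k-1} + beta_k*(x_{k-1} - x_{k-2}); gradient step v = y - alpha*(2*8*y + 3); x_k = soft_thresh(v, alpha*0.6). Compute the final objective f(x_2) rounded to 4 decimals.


FISTA on f(x) = 8*x^2 + 3*x + 0.6*|x|
L = 16, alpha = 0.0334
Iteration 1: beta = 0.0, y = -1.1227 + 0.0*(-1.1227 + 1.1227) = -1.1227
  grad(y) = -14.9632, v = y - alpha*grad = -0.6229
  prox(v) = soft_thresh(-0.6229, 0.02) = -0.6029
Iteration 2: beta = 0.3333, y = -0.6029 + 0.3333*(-0.6029 + 1.1227) = -0.4296
  grad(y) = -3.8739, v = y - alpha*grad = -0.3002
  prox(v) = soft_thresh(-0.3002, 0.02) = -0.2802
f(x_2) = 8*(-0.2802)^2 + 3*(-0.2802) + 0.6*|-0.2802| = -0.0444


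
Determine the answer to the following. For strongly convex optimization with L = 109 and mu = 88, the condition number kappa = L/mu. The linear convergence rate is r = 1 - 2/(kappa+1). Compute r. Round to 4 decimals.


Step 1: Compute the condition number.
kappa = L/mu = 109/88 = 1.2386
Step 2: Compute the convergence rate.
r = 1 - 2/(kappa + 1) = 1 - 2*mu/(L + mu) = (L - mu)/(L + mu) = 21/197 = 0.1066


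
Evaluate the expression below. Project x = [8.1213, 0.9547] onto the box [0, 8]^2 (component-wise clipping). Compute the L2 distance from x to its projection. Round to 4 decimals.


Project each component onto [0, 8].
clip(8.1213) = 8.0, clip(0.9547) = 0.9547
Projection = [8.0, 0.9547]
Squared diffs: [0.0147, 0.0]
Distance = sqrt(0.0147) = 0.1213


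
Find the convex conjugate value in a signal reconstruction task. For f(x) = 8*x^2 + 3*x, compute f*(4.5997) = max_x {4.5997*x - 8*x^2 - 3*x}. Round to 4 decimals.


f*(y) = sup_x {y*x - a*x^2 - b*x} = sup_x {(y-b)*x - a*x^2}
FOC: (y - b) - 2a*x = 0 => x* = (y - b)/(2a)
x* = (4.5997 - 3)/(2*8) = 0.1
f*(4.5997) = (y-b)^2/(4a) = (4.5997 - 3)^2/(4*8)
= 2.559/32 = 0.08


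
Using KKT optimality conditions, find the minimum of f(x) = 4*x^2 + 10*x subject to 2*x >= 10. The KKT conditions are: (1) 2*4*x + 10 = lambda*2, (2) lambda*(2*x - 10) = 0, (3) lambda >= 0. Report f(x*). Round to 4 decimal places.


Step 1: Try lambda = 0 (constraint inactive).
x_unc = -10/(2*4) = -1.25
Check: 2*-1.25 = -2.5 < 10 -- violated!
Step 2: Constraint must be active: 2*x = 10
x* = 10/2 = 5.0
lambda = (2*4*5.0 + 10)/2 = 25.0
Step 3: Compute optimal value.
f(x*) = 4*5.0^2 + 10*5.0 = 150.0


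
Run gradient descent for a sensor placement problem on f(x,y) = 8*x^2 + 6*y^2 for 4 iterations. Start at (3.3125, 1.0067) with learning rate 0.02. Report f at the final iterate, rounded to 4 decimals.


Gradient descent on f(x,y) = 8*x^2 + 6*y^2.
Starting point: (3.3125, 1.0067), alpha = 0.02
Step 1: grad_x = 2*8*3.3125 = 53.0, grad_y = 2*6*1.0067 = 12.0804
  x_1 = 3.3125 - 0.02*53.0 = 2.2525
  y_1 = 1.0067 - 0.02*12.0804 = 0.7651
Step 2: grad_x = 2*8*2.2525 = 36.04, grad_y = 2*6*0.7651 = 9.1811
  x_2 = 2.2525 - 0.02*36.04 = 1.5317
  y_2 = 0.7651 - 0.02*9.1811 = 0.5815
Step 3: grad_x = 2*8*1.5317 = 24.5072, grad_y = 2*6*0.5815 = 6.9776
  x_3 = 1.5317 - 0.02*24.5072 = 1.0416
  y_3 = 0.5815 - 0.02*6.9776 = 0.4419
Step 4: grad_x = 2*8*1.0416 = 16.6649, grad_y = 2*6*0.4419 = 5.303
  x_4 = 1.0416 - 0.02*16.6649 = 0.7083
  y_4 = 0.4419 - 0.02*5.303 = 0.3359
f(0.7083, 0.3359) = 8*0.7083^2 + 6*0.3359^2 = 4.6898


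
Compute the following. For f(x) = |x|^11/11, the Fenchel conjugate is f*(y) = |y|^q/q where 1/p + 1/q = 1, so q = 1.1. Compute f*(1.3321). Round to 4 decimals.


The conjugate exponent q satisfies 1/p + 1/q = 1.
p = 11, so q = 11/(11 - 1) = 1.1
|y|^q = 1.3321^1.1 = 1.3709
f*(1.3321) = 1.3709 / 1.1 = 1.2462


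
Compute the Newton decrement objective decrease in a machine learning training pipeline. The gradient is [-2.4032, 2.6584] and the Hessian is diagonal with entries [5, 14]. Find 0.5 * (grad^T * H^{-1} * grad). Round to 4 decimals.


Step 1: H is diagonal, so H^(-1) * g = [-0.4806, 0.1899].
Step 2: g^T H^(-1) g = sum_i g_i^2 / H_ii
  = (-2.4032)^2/5 + (2.6584)^2/14
  = 1.1551 + 0.5048 = 1.6599
Step 3: Objective decrease = 0.5 * g^T H^(-1) g = 0.8299


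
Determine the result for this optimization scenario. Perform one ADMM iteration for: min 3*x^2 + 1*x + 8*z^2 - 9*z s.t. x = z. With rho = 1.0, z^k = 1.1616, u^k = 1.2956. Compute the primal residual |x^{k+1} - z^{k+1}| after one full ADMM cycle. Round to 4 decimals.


ADMM iteration with rho = 1.0, z^k = 1.1616, u^k = 1.2956
Step 1: x-update.
Minimize 3*x^2 + 1*x + (1.0/2)*(x - 1.1616 + 1.2956)^2
FOC: (2*3 + 1.0)*x = -1 + 1.0*(1.1616 - 1.2956)
x^{k+1} = -0.162
Step 2: z-update.
Minimize 8*z^2 - 9*z + (1.0/2)*(-0.162 - z + 1.2956)^2
FOC: (2*8 + 1.0)*z = 9 + 1.0*(-0.162 + 1.2956)
z^{k+1} = 0.5961
Step 3: u-update.
u^{k+1} = 1.2956 - 0.162 - 0.5961 = 0.5375
Step 4: Primal residual = |-0.162 - 0.5961| = 0.7581


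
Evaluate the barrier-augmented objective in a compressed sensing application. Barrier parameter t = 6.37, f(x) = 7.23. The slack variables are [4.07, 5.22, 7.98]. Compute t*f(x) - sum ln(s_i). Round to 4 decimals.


Step 1: Compute log-barrier.
ln values: [1.4036, 1.6525, 2.0769]
phi = -(1.4036 + 1.6525 + 2.0769) = -5.1331
Step 2: Compute augmented objective.
t*f(x) = 6.37*7.23 = 46.0551
Total = 46.0551 - 5.1331 = 40.922


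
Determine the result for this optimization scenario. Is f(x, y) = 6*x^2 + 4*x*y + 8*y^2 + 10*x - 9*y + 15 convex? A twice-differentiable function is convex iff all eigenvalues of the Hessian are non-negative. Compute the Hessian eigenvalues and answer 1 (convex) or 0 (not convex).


The Hessian of f(x,y) = 6*x^2 + 4*x*y + 8*y^2 + 10*x - 9*y + 15 is:
H = [[12, 4], [4, 16]]
Trace = 12 + 16 = 28
Determinant = 12*16 - (4)^2 = 176
Discriminant = (28)^2 - 4*176 = 80.0
Eigenvalues: lambda_1 = 9.5279, lambda_2 = 18.4721
The function is convex.

1


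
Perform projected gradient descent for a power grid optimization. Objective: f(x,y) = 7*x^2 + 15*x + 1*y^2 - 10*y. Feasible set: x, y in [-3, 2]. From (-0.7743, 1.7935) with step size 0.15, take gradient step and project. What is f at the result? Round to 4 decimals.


Step 1: Compute gradient at (-0.7743, 1.7935).
grad_x = 2*7*-0.7743 + 15 = 4.1598
grad_y = 2*1*1.7935 - 10 = -6.413
Step 2: Gradient step.
x_raw = -0.7743 - 0.15*4.1598 = -1.3983
y_raw = 1.7935 - 0.15*-6.413 = 2.7555
Step 3: Project onto [-3, 2].
x_proj = clip(-1.3983) = -1.3983
y_proj = clip(2.7555) = 2.0
Step 4: Evaluate f.
f(-1.3983, 2.0) = -23.2879


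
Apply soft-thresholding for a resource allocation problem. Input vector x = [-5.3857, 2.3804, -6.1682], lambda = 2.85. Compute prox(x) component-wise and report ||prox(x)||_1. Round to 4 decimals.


Soft-thresholding with lambda = 2.85:
prox(-5.3857) = sign(-5.3857)*max(|-5.3857| - 2.85, 0) = -2.5357
prox(2.3804) = sign(2.3804)*max(|2.3804| - 2.85, 0) = 0.0
prox(-6.1682) = sign(-6.1682)*max(|-6.1682| - 2.85, 0) = -3.3182
prox(x) = [-2.5357, 0.0, -3.3182]
||prox(x)||_1 = 2.5357 + 0.0 + 3.3182 = 5.8539


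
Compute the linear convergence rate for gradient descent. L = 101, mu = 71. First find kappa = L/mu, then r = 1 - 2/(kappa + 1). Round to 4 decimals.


Step 1: Compute the condition number.
kappa = L/mu = 101/71 = 1.4225
Step 2: Compute the convergence rate.
r = 1 - 2/(kappa + 1) = 1 - 2*mu/(L + mu) = (L - mu)/(L + mu) = 30/172 = 0.1744


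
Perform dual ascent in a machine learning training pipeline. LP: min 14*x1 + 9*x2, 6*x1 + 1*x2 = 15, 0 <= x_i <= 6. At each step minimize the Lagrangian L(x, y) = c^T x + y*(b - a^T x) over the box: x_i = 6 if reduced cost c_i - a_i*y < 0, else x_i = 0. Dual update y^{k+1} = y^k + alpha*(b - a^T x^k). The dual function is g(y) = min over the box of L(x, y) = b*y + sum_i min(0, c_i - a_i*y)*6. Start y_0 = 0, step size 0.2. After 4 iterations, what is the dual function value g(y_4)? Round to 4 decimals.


Dual ascent for LP: min 14*x1 + 9*x2, 6*x1 + 1*x2 = 15, 0 <= x_i <= 6
Step 1: y^k = 0.0, reduced costs: (14.0, 9.0)
  x^k = (0.0, 0.0), subgradient = b - a^T x = 15.0
  y^{k+1} = 0.0 + 0.2*15.0 = 3.0
Step 2: y^k = 3.0, reduced costs: (-4.0, 6.0)
  x^k = (6.0, 0.0), subgradient = b - a^T x = -21.0
  y^{k+1} = 3.0 + 0.2*-21.0 = -1.2
Step 3: y^k = -1.2, reduced costs: (21.2, 10.2)
  x^k = (0.0, 0.0), subgradient = b - a^T x = 15.0
  y^{k+1} = -1.2 + 0.2*15.0 = 1.8
Step 4: y^k = 1.8, reduced costs: (3.2, 7.2)
  x^k = (0.0, 0.0), subgradient = b - a^T x = 15.0
  y^{k+1} = 1.8 + 0.2*15.0 = 4.8
Dual objective at y_4 = 4.8: reduced costs (-14.8, 4.2), box minimizer x = (6.0, 0.0)
g(y_4) = b*y + (c1 - a1*y)*x1 + (c2 - a2*y)*x2 = 15*4.8 + (-14.8)*6.0 + 4.2*0.0 = 72.0 - 88.8 + 0.0 = -16.8


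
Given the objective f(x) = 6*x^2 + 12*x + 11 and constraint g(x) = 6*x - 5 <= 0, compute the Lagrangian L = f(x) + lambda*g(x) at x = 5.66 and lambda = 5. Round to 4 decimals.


Step 1: Evaluate f(x).
f(5.66) = 6*5.66^2 + 12*5.66 + 11 = 271.1336
Step 2: Evaluate g(x).
g(5.66) = 6*5.66 - 5 = 28.96
Step 3: Compute Lagrangian.
L = 271.1336 + 5*28.96 = 415.9336


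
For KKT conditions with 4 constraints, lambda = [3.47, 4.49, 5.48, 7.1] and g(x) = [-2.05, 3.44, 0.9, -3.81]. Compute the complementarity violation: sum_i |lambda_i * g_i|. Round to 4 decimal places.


KKT complementary slackness check:
lambda_1 * g_1 = 3.47 * -2.05 = -7.1135
lambda_2 * g_2 = 4.49 * 3.44 = 15.4456
lambda_3 * g_3 = 5.48 * 0.9 = 4.932
lambda_4 * g_4 = 7.1 * -3.81 = -27.051
Total violation = 7.1135 + 15.4456 + 4.932 + 27.051 = 54.5421


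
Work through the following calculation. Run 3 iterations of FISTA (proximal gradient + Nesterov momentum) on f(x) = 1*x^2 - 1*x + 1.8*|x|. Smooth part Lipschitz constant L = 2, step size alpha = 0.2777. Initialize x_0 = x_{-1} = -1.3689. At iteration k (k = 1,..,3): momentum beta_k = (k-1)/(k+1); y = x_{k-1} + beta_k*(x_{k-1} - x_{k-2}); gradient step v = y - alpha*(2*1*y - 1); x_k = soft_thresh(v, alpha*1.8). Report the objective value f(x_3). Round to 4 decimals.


FISTA on f(x) = 1*x^2 - 1*x + 1.8*|x|
L = 2, alpha = 0.2777
Iteration 1: beta = 0.0, y = -1.3689 + 0.0*(-1.3689 + 1.3689) = -1.3689
  grad(y) = -3.7378, v = y - alpha*grad = -0.3309
  prox(v) = soft_thresh(-0.3309, 0.4999) = 0.0
Iteration 2: beta = 0.3333, y = 0.0 + 0.3333*(0.0 + 1.3689) = 0.4563
  grad(y) = -0.0874, v = y - alpha*grad = 0.4806
  prox(v) = soft_thresh(0.4806, 0.4999) = 0.0
Iteration 3: beta = 0.5, y = 0.0 + 0.5*(0.0 - 0.0) = 0.0
  grad(y) = -1.0, v = y - alpha*grad = 0.2777
  prox(v) = soft_thresh(0.2777, 0.4999) = 0.0
f(x_3) = 1*0.0^2 - 1*0.0 + 1.8*|0.0| = 0.0


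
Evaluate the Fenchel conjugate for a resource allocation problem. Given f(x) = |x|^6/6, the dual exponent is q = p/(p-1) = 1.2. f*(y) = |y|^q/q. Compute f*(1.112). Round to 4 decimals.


The conjugate exponent q satisfies 1/p + 1/q = 1.
p = 6, so q = 6/(6 - 1) = 1.2
|y|^q = 1.112^1.2 = 1.1359
f*(1.112) = 1.1359 / 1.2 = 0.9466


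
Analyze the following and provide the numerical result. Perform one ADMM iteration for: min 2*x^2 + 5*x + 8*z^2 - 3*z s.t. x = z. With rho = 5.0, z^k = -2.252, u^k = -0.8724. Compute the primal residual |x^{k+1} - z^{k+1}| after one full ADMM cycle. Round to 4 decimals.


ADMM iteration with rho = 5.0, z^k = -2.252, u^k = -0.8724
Step 1: x-update.
Minimize 2*x^2 + 5*x + (5.0/2)*(x + 2.252 - 0.8724)^2
FOC: (2*2 + 5.0)*x = -5 + 5.0*(-2.252 + 0.8724)
x^{k+1} = -1.322
Step 2: z-update.
Minimize 8*z^2 - 3*z + (5.0/2)*(-1.322 - z - 0.8724)^2
FOC: (2*8 + 5.0)*z = 3 + 5.0*(-1.322 - 0.8724)
z^{k+1} = -0.3796
Step 3: u-update.
u^{k+1} = -0.8724 - 1.322 + 0.3796 = -1.8148
Step 4: Primal residual = |-1.322 + 0.3796| = 0.9424
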